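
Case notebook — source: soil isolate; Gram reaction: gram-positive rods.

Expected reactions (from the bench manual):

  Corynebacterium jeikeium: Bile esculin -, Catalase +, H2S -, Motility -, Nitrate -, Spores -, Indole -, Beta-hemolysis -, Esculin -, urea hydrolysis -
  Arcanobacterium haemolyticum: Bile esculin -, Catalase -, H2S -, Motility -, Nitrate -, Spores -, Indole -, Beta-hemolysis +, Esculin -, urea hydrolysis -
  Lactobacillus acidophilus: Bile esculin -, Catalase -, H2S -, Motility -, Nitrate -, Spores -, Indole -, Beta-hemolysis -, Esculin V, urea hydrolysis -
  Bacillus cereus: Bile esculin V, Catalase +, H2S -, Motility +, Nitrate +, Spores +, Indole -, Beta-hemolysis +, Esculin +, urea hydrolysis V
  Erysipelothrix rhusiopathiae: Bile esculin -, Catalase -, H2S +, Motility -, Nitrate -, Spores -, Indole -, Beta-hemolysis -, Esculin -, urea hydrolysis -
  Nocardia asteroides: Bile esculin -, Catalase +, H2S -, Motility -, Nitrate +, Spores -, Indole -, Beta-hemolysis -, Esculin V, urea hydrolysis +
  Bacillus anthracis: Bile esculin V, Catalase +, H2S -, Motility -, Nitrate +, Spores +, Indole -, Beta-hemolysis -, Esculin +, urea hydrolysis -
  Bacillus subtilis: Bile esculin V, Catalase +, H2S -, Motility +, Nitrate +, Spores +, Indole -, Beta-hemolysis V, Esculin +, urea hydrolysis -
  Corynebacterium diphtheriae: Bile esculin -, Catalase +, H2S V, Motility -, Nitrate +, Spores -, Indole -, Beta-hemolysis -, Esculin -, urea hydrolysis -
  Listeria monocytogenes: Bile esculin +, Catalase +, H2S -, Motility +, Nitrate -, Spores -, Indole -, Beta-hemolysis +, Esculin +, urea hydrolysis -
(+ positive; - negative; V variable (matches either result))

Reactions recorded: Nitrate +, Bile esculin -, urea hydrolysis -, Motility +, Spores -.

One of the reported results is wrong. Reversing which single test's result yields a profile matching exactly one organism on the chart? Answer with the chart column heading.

Motility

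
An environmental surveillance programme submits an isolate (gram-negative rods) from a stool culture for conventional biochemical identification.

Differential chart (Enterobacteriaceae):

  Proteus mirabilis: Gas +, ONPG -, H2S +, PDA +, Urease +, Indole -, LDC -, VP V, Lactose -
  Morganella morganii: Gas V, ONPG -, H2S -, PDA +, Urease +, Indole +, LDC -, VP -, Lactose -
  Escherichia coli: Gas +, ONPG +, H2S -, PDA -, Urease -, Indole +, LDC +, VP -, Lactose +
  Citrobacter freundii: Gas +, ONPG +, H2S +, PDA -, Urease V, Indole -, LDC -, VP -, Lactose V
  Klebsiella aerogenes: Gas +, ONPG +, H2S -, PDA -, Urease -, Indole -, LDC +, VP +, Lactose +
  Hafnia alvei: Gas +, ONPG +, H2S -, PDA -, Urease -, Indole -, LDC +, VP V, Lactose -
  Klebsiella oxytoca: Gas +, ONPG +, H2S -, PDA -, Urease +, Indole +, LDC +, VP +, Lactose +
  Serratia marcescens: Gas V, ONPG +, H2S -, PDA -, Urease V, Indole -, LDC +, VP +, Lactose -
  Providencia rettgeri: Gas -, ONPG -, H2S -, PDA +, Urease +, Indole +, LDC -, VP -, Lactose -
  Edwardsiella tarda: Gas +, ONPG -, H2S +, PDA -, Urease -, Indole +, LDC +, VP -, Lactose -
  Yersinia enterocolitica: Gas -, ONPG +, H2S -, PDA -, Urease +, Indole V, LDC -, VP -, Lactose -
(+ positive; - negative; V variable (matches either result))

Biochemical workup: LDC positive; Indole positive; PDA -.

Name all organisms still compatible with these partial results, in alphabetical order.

Edwardsiella tarda, Escherichia coli, Klebsiella oxytoca

Indole +: excludes 5 organisms — 6 left.
LDC +: excludes Morganella morganii, Providencia rettgeri, Yersinia enterocolitica — 3 left.
PDA -: all 3 remaining candidates are consistent.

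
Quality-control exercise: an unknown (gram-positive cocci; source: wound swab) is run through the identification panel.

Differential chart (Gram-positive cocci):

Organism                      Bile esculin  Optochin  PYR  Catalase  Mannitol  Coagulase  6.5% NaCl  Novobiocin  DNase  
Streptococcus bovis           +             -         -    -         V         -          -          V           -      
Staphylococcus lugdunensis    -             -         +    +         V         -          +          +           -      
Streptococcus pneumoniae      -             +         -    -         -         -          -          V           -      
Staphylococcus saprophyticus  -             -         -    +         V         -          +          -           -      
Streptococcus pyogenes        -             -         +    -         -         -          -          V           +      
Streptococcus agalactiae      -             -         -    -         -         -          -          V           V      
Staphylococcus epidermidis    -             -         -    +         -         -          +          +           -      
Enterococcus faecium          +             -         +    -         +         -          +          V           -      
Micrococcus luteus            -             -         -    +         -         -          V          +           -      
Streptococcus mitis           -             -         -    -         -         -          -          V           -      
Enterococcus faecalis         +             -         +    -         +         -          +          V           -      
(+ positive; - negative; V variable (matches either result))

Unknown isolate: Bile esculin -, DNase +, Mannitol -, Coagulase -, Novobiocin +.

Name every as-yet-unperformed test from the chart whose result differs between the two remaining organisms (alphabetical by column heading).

PYR

Mannitol -: excludes Enterococcus faecium, Enterococcus faecalis — 9 left.
Coagulase -: all 9 remaining candidates are consistent.
Bile esculin -: excludes Streptococcus bovis — 8 left.
Novobiocin +: excludes Staphylococcus saprophyticus — 7 left.
DNase +: excludes 5 organisms — 2 left.
Two candidates remain: Streptococcus agalactiae and Streptococcus pyogenes.
  Optochin: - vs - — same for both, does not separate.
  PYR: Streptococcus agalactiae -, Streptococcus pyogenes + — discriminates.
  Catalase: - vs - — same for both, does not separate.
  6.5% NaCl: - vs - — same for both, does not separate.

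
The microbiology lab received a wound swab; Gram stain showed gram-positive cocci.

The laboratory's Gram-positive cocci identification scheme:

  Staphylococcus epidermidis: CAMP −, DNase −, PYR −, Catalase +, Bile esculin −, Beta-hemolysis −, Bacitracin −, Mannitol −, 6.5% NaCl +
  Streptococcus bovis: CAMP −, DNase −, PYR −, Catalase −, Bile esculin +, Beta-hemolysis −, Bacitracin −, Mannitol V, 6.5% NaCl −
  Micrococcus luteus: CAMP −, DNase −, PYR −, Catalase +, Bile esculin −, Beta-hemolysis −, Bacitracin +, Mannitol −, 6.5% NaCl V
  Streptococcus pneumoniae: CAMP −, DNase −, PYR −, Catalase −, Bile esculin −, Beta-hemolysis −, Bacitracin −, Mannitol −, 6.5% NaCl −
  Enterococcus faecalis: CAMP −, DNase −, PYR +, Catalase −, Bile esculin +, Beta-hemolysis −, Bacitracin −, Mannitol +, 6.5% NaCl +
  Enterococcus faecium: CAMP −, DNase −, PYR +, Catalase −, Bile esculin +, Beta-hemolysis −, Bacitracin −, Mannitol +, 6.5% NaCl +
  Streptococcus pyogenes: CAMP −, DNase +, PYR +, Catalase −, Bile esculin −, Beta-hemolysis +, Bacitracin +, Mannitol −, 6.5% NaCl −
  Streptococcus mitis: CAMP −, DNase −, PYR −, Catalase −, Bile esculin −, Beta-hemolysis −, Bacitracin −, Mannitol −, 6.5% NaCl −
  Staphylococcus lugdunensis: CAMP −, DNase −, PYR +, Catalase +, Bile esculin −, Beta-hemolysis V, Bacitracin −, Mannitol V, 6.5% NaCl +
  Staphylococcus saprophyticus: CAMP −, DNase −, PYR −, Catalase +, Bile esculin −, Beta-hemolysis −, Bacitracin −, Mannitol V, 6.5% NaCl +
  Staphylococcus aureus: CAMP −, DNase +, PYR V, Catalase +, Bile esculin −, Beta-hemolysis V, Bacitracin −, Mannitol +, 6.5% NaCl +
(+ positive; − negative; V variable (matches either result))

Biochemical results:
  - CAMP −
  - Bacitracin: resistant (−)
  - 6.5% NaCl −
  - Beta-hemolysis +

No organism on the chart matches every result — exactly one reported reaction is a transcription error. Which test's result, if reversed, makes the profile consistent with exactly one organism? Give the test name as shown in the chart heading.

Bacitracin

As reported, no row in the chart matches all 4 reactions.
Reversing Bacitracin (to +) → unique match: Streptococcus pyogenes.
Reversing 6.5% NaCl → 2 organisms match (not unique).
Reversing Beta-hemolysis → 3 organisms match (not unique).
Reversing CAMP → still no organism matches.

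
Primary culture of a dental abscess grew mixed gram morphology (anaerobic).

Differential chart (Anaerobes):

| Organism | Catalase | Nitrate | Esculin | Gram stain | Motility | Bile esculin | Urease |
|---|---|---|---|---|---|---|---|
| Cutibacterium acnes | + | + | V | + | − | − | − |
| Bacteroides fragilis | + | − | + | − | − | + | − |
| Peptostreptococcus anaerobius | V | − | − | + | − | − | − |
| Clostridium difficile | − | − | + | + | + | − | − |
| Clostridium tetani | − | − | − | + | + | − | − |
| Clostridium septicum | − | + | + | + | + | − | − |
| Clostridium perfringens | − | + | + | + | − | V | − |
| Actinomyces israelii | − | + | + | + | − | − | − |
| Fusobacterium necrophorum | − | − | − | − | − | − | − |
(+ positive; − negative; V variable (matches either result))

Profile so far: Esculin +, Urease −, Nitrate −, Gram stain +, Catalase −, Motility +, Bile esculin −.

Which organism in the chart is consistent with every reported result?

Clostridium difficile

Motility +: excludes 6 organisms — 3 left.
Catalase −: all 3 remaining candidates are consistent.
Bile esculin −: all 3 remaining candidates are consistent.
Gram stain +: all 3 remaining candidates are consistent.
Urease −: all 3 remaining candidates are consistent.
Esculin +: excludes Clostridium tetani — 2 left.
Nitrate −: excludes Clostridium septicum — 1 left.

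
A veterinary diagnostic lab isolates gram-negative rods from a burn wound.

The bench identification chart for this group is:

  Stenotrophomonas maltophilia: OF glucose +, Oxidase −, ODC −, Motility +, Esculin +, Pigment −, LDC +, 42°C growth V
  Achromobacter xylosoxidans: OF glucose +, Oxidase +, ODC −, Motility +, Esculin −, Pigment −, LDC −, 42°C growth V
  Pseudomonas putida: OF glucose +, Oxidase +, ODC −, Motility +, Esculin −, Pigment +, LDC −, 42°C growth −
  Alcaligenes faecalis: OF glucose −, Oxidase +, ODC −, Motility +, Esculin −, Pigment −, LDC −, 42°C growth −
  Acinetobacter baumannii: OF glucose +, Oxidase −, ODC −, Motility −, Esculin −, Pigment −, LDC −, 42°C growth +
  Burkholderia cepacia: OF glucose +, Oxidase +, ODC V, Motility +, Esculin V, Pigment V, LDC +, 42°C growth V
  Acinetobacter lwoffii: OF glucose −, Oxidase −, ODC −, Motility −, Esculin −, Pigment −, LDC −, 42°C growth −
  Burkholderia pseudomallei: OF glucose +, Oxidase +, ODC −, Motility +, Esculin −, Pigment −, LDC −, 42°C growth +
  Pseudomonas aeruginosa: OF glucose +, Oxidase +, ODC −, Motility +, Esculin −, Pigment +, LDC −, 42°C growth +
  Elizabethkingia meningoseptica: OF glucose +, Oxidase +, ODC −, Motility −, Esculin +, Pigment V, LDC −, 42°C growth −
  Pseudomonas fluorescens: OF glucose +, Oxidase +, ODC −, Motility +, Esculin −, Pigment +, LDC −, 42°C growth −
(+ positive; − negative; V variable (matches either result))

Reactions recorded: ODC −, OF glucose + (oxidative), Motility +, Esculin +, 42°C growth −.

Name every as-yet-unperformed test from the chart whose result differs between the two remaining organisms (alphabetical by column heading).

Oxidase

OF glucose +: excludes Alcaligenes faecalis, Acinetobacter lwoffii — 9 left.
ODC −: all 9 remaining candidates are consistent.
42°C growth −: excludes Acinetobacter baumannii, Burkholderia pseudomallei, Pseudomonas aeruginosa — 6 left.
Esculin +: excludes Achromobacter xylosoxidans, Pseudomonas putida, Pseudomonas fluorescens — 3 left.
Motility +: excludes Elizabethkingia meningoseptica — 2 left.
Two candidates remain: Burkholderia cepacia and Stenotrophomonas maltophilia.
  Oxidase: Burkholderia cepacia +, Stenotrophomonas maltophilia − — discriminates.
  Pigment: V vs − — variable for at least one, does not separate.
  LDC: + vs + — same for both, does not separate.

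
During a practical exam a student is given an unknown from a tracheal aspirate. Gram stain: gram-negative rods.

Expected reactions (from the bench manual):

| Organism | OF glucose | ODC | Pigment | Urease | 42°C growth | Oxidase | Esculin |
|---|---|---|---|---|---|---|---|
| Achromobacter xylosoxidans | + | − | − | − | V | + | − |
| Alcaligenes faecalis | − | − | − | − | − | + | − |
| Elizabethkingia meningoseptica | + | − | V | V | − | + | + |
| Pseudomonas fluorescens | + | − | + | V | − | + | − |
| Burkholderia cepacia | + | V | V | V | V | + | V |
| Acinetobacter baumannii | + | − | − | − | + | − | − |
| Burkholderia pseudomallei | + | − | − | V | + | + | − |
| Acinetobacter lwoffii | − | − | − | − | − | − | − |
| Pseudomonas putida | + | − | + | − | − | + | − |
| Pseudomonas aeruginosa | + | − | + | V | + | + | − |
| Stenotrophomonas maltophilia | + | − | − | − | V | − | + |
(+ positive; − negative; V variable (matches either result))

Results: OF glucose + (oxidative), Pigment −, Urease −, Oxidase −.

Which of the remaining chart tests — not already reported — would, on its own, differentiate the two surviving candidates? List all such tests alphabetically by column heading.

Esculin

Urease −: all 11 remaining candidates are consistent.
OF glucose +: excludes Alcaligenes faecalis, Acinetobacter lwoffii — 9 left.
Pigment −: excludes Pseudomonas fluorescens, Pseudomonas putida, Pseudomonas aeruginosa — 6 left.
Oxidase −: excludes Achromobacter xylosoxidans, Elizabethkingia meningoseptica, Burkholderia cepacia, Burkholderia pseudomallei — 2 left.
Two candidates remain: Acinetobacter baumannii and Stenotrophomonas maltophilia.
  ODC: − vs − — same for both, does not separate.
  42°C growth: + vs V — variable for at least one, does not separate.
  Esculin: Acinetobacter baumannii −, Stenotrophomonas maltophilia + — discriminates.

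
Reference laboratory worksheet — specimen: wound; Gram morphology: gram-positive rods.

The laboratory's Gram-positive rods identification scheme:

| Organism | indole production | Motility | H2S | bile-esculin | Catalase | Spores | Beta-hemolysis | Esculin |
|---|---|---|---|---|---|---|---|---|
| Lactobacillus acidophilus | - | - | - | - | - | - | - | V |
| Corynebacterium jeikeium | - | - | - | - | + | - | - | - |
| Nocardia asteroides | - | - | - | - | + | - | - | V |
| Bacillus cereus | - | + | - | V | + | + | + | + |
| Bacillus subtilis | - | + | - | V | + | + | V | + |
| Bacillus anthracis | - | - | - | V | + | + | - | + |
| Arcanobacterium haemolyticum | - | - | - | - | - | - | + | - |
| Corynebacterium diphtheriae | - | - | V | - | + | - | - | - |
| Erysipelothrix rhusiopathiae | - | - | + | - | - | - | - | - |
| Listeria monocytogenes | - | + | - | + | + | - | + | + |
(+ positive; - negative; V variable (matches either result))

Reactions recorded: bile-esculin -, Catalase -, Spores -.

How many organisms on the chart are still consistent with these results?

Spores -: excludes Bacillus cereus, Bacillus subtilis, Bacillus anthracis — 7 left.
Catalase -: excludes Corynebacterium jeikeium, Nocardia asteroides, Corynebacterium diphtheriae, Listeria monocytogenes — 3 left.
bile-esculin -: all 3 remaining candidates are consistent.
Still consistent: Arcanobacterium haemolyticum, Erysipelothrix rhusiopathiae, Lactobacillus acidophilus.

3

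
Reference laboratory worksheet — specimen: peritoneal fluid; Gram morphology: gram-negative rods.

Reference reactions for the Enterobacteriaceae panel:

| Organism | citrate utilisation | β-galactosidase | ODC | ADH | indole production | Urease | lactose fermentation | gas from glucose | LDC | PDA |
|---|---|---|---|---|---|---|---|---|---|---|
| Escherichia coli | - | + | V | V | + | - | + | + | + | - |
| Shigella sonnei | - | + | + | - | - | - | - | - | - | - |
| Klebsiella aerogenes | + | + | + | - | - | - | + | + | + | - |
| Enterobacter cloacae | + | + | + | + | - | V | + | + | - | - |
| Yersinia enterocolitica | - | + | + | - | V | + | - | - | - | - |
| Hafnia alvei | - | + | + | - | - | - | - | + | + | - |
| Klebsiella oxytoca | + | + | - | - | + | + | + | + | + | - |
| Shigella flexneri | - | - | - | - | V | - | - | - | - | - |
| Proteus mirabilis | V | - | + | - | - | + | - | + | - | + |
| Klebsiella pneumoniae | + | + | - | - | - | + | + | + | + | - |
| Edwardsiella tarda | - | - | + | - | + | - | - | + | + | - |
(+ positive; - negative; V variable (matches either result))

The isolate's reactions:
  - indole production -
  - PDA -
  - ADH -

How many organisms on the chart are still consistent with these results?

ADH -: excludes Enterobacter cloacae — 10 left.
indole production -: excludes Escherichia coli, Klebsiella oxytoca, Edwardsiella tarda — 7 left.
PDA -: excludes Proteus mirabilis — 6 left.
Still consistent: Hafnia alvei, Klebsiella aerogenes, Klebsiella pneumoniae, Shigella flexneri, Shigella sonnei, Yersinia enterocolitica.

6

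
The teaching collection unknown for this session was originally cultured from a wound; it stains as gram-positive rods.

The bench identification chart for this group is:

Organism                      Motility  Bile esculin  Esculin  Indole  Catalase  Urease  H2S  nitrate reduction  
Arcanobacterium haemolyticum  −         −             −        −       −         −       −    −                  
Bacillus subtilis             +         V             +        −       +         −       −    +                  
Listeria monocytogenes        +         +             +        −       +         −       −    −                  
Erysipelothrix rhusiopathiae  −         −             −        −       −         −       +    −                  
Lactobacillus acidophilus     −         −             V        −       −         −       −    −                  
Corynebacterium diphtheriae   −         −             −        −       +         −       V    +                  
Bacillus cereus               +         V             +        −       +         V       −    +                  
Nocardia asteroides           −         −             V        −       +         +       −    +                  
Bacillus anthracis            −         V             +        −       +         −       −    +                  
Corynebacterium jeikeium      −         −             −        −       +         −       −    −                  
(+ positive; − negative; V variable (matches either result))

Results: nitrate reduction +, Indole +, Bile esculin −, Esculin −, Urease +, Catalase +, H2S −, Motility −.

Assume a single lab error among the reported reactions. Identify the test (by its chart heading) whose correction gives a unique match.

As reported, no row in the chart matches all 8 reactions.
Reversing H2S → still no organism matches.
Reversing Motility → still no organism matches.
Reversing Indole (to −) → unique match: Nocardia asteroides.
Reversing Bile esculin → still no organism matches.
Reversing Esculin → still no organism matches.
Reversing nitrate reduction → still no organism matches.
Reversing Urease → still no organism matches.
Reversing Catalase → still no organism matches.

Indole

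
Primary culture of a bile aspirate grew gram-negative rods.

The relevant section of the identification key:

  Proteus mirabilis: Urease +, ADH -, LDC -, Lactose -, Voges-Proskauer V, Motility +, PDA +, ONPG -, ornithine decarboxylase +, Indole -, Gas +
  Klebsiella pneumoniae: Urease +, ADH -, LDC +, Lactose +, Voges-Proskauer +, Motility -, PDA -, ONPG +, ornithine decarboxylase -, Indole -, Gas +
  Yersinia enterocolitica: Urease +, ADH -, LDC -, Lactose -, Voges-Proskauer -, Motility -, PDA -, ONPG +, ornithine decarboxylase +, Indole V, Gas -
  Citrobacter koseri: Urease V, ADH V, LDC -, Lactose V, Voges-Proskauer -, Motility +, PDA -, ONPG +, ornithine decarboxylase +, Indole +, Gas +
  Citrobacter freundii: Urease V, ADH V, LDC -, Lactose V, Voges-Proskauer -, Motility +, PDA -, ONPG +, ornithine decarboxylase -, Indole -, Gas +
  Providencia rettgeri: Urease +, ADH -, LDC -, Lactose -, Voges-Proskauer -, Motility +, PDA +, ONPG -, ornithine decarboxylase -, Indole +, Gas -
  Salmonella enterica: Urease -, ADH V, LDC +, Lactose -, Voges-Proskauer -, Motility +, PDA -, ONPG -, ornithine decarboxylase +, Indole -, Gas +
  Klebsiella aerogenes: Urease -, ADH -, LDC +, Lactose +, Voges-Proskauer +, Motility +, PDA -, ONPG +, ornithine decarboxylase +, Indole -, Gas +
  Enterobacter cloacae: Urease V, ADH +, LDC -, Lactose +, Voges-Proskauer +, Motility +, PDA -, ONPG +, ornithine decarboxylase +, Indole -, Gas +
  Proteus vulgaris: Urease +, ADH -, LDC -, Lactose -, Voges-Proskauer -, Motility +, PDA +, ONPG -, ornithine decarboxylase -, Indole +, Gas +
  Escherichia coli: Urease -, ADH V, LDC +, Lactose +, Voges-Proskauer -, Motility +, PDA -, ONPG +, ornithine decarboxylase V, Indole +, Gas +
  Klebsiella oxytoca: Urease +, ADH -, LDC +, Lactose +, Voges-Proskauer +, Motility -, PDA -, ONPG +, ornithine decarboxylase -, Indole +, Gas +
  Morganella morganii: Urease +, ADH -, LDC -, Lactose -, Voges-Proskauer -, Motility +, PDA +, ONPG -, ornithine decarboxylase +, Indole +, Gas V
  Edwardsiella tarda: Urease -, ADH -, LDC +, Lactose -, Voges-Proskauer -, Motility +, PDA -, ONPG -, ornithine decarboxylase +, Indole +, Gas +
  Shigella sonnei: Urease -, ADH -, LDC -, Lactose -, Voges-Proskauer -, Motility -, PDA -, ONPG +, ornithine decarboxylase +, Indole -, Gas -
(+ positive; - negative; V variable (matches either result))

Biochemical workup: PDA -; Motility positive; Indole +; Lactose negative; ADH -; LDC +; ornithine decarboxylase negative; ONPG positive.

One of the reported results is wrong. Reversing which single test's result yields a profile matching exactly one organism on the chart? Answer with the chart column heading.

As reported, no row in the chart matches all 8 reactions.
Reversing ornithine decarboxylase → still no organism matches.
Reversing Lactose (to +) → unique match: Escherichia coli.
Reversing ADH → still no organism matches.
Reversing Motility → still no organism matches.
Reversing LDC → still no organism matches.
Reversing PDA → still no organism matches.
Reversing Indole → still no organism matches.
Reversing ONPG → still no organism matches.

Lactose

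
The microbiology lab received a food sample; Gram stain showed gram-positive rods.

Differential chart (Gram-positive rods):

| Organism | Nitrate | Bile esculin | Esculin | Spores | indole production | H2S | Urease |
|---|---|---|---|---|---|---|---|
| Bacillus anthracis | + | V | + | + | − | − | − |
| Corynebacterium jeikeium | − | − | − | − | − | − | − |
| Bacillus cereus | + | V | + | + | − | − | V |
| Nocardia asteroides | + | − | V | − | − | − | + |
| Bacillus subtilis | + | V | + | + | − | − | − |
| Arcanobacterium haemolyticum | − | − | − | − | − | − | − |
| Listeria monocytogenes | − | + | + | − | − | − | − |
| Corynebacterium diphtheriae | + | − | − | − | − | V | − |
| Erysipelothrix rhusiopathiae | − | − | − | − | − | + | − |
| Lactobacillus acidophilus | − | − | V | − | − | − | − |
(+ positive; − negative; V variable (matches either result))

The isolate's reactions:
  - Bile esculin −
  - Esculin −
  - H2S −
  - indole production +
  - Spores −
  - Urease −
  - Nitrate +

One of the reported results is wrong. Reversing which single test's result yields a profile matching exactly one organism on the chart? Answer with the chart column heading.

As reported, no row in the chart matches all 7 reactions.
Reversing Spores → still no organism matches.
Reversing indole production (to −) → unique match: Corynebacterium diphtheriae.
Reversing Esculin → still no organism matches.
Reversing H2S → still no organism matches.
Reversing Urease → still no organism matches.
Reversing Bile esculin → still no organism matches.
Reversing Nitrate → still no organism matches.

indole production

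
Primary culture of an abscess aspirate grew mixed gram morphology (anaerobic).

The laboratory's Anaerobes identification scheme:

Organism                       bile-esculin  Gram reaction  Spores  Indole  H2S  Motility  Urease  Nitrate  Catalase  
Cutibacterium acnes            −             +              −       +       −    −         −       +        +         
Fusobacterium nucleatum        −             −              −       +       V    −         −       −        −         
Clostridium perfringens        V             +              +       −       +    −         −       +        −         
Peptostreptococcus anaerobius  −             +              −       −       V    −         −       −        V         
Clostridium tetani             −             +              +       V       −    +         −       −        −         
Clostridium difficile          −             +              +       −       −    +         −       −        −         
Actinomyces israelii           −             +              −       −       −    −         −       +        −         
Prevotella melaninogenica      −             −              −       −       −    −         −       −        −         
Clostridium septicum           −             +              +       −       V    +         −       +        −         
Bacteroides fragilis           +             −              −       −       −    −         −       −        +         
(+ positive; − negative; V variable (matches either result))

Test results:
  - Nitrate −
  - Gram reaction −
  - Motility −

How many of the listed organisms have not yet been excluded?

Gram reaction −: excludes 7 organisms — 3 left.
Nitrate −: all 3 remaining candidates are consistent.
Motility −: all 3 remaining candidates are consistent.
Still consistent: Bacteroides fragilis, Fusobacterium nucleatum, Prevotella melaninogenica.

3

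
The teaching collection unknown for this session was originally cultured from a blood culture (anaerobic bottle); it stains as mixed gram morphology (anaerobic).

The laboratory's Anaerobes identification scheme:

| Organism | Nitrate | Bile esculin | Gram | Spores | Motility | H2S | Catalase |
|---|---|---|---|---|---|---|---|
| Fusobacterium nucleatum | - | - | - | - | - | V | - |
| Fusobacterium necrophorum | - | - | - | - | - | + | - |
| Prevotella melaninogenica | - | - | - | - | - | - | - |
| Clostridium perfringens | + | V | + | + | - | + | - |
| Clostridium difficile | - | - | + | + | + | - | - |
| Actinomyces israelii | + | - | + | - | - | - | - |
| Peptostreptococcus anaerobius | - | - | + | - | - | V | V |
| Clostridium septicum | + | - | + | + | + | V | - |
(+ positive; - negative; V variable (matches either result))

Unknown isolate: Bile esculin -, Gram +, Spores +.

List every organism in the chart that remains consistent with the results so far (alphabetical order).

Spores +: excludes 5 organisms — 3 left.
Gram +: all 3 remaining candidates are consistent.
Bile esculin -: all 3 remaining candidates are consistent.

Clostridium difficile, Clostridium perfringens, Clostridium septicum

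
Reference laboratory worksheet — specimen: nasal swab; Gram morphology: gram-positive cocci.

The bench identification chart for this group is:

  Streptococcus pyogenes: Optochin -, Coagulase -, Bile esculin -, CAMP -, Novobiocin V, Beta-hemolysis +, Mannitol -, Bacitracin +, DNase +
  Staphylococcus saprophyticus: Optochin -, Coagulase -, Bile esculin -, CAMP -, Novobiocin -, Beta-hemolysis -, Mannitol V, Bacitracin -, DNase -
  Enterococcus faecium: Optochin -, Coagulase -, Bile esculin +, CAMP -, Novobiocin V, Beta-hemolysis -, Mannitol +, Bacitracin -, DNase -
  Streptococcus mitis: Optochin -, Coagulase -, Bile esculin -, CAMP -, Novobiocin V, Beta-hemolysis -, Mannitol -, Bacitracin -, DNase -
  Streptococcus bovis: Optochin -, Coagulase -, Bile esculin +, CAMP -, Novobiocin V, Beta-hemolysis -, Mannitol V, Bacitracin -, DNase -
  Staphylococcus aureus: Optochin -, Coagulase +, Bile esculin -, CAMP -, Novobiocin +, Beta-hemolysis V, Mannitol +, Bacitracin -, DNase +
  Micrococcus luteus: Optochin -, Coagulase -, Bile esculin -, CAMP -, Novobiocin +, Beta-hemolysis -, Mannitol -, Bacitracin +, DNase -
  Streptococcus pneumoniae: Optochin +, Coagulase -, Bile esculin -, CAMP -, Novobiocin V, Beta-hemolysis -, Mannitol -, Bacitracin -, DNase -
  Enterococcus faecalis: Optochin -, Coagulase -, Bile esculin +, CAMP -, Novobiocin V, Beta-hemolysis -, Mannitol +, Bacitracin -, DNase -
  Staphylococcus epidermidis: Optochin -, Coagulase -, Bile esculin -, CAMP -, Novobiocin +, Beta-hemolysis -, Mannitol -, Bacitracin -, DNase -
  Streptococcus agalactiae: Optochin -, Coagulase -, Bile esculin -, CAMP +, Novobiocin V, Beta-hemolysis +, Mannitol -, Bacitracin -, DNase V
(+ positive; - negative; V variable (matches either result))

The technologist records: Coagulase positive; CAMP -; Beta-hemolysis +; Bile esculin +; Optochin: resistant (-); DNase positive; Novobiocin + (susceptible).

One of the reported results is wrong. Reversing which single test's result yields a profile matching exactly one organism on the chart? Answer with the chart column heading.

Bile esculin

As reported, no row in the chart matches all 7 reactions.
Reversing Beta-hemolysis → still no organism matches.
Reversing Optochin → still no organism matches.
Reversing Novobiocin → still no organism matches.
Reversing Bile esculin (to -) → unique match: Staphylococcus aureus.
Reversing DNase → still no organism matches.
Reversing CAMP → still no organism matches.
Reversing Coagulase → still no organism matches.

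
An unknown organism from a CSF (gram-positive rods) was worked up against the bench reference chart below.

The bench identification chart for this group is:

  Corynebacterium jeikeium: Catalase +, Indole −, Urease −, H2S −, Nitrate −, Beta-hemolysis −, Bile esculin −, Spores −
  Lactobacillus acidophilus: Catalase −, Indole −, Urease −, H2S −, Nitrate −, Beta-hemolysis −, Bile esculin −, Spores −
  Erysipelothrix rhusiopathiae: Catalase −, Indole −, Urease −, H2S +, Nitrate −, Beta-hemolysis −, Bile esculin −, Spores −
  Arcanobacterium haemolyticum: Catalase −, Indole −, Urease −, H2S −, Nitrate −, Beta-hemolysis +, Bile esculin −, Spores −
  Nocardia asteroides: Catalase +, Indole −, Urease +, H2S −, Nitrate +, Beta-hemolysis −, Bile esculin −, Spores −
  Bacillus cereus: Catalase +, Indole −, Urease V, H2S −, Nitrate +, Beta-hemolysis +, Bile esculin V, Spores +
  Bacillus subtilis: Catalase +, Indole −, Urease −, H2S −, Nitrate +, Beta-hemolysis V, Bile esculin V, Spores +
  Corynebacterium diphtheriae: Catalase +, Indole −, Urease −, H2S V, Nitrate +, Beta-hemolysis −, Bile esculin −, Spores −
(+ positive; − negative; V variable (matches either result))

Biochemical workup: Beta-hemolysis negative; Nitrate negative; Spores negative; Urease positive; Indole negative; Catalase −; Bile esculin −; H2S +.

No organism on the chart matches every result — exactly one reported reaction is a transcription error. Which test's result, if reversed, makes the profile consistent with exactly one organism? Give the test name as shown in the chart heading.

Urease

As reported, no row in the chart matches all 8 reactions.
Reversing Beta-hemolysis → still no organism matches.
Reversing Spores → still no organism matches.
Reversing Nitrate → still no organism matches.
Reversing H2S → still no organism matches.
Reversing Bile esculin → still no organism matches.
Reversing Catalase → still no organism matches.
Reversing Indole → still no organism matches.
Reversing Urease (to −) → unique match: Erysipelothrix rhusiopathiae.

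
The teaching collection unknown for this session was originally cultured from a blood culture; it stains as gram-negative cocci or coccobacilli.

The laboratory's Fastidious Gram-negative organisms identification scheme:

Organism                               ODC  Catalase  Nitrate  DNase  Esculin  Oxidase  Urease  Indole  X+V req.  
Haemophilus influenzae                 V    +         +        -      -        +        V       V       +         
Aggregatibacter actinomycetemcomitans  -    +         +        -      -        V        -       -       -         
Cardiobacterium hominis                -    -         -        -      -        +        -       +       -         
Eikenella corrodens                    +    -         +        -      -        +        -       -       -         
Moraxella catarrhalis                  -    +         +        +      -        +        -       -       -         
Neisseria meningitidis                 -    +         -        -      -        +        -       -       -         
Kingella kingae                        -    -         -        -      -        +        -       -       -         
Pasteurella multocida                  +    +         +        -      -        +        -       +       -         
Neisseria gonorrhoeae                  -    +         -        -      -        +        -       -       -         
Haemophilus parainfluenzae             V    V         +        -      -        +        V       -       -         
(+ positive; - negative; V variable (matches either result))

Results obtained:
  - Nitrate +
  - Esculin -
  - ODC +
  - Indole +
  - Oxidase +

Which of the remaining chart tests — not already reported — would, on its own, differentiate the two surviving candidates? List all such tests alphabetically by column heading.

X+V req.

Nitrate +: excludes Cardiobacterium hominis, Neisseria meningitidis, Kingella kingae, Neisseria gonorrhoeae — 6 left.
Oxidase +: all 6 remaining candidates are consistent.
ODC +: excludes Aggregatibacter actinomycetemcomitans, Moraxella catarrhalis — 4 left.
Esculin -: all 4 remaining candidates are consistent.
Indole +: excludes Eikenella corrodens, Haemophilus parainfluenzae — 2 left.
Two candidates remain: Haemophilus influenzae and Pasteurella multocida.
  Catalase: + vs + — same for both, does not separate.
  DNase: - vs - — same for both, does not separate.
  Urease: V vs - — variable for at least one, does not separate.
  X+V req.: Haemophilus influenzae +, Pasteurella multocida - — discriminates.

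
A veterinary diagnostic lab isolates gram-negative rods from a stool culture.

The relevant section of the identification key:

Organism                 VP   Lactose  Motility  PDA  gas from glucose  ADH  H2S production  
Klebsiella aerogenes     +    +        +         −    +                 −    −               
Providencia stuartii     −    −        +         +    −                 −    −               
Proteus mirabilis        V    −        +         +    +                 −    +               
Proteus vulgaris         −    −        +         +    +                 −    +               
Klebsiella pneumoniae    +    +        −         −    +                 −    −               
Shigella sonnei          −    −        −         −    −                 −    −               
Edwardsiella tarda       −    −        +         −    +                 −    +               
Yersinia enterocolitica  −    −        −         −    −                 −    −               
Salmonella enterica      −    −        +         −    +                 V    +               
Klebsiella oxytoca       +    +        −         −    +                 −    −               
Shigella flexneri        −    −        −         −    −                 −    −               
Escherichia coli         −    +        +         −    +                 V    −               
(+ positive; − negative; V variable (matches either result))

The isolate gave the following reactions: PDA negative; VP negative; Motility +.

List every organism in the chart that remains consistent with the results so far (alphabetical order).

PDA −: excludes Providencia stuartii, Proteus mirabilis, Proteus vulgaris — 9 left.
Motility +: excludes 5 organisms — 4 left.
VP −: excludes Klebsiella aerogenes — 3 left.

Edwardsiella tarda, Escherichia coli, Salmonella enterica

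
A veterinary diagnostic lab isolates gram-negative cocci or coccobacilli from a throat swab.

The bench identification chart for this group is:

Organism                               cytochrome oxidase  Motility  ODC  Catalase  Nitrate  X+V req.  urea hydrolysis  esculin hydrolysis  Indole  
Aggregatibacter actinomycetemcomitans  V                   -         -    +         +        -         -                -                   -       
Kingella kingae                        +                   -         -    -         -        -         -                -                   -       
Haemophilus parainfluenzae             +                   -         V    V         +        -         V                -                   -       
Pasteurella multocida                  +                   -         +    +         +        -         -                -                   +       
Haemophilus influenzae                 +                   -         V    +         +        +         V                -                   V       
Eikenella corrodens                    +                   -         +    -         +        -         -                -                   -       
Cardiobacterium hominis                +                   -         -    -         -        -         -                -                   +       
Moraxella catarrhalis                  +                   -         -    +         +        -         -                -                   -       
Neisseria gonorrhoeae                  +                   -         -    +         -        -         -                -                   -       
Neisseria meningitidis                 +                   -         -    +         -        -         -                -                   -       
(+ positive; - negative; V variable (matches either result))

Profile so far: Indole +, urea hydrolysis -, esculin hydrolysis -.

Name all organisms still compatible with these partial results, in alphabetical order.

Indole +: excludes 7 organisms — 3 left.
urea hydrolysis -: all 3 remaining candidates are consistent.
esculin hydrolysis -: all 3 remaining candidates are consistent.

Cardiobacterium hominis, Haemophilus influenzae, Pasteurella multocida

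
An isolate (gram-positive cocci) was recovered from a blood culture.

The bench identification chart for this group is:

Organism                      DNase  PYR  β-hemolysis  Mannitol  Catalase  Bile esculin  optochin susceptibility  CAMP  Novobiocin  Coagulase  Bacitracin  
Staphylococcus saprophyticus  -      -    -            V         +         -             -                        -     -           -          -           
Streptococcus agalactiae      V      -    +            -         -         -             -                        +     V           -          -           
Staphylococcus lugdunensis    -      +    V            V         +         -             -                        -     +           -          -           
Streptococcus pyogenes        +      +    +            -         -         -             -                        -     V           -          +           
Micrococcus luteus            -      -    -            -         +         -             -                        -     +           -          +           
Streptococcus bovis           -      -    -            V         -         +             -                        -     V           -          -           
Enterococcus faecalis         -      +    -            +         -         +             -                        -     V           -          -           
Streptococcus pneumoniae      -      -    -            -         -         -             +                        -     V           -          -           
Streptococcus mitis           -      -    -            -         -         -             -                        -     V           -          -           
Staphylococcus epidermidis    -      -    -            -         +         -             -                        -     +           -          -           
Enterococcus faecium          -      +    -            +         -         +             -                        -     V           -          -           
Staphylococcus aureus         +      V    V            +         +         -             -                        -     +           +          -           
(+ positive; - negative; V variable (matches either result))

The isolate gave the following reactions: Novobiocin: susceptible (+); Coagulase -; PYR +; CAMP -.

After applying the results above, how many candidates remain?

CAMP -: excludes Streptococcus agalactiae — 11 left.
Coagulase -: excludes Staphylococcus aureus — 10 left.
Novobiocin +: excludes Staphylococcus saprophyticus — 9 left.
PYR +: excludes 5 organisms — 4 left.
Still consistent: Enterococcus faecalis, Enterococcus faecium, Staphylococcus lugdunensis, Streptococcus pyogenes.

4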